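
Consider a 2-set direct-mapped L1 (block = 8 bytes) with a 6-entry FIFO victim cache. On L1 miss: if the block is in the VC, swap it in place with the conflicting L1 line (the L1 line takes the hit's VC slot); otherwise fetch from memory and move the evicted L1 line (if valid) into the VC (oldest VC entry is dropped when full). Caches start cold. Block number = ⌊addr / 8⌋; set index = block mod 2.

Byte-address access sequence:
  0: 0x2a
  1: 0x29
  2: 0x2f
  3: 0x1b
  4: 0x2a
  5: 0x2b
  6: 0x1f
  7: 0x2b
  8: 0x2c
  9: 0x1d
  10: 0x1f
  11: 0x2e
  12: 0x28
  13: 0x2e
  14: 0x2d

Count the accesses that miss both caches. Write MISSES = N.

  [0] addr=0x2a blk=5 s=1: MISS | VC []
  [1] addr=0x29 blk=5 s=1: L1-HIT | VC []
  [2] addr=0x2f blk=5 s=1: L1-HIT | VC []
  [3] addr=0x1b blk=3 s=1: MISS | VC [5]
  [4] addr=0x2a blk=5 s=1: VC-HIT | VC [3]
  [5] addr=0x2b blk=5 s=1: L1-HIT | VC [3]
  [6] addr=0x1f blk=3 s=1: VC-HIT | VC [5]
  [7] addr=0x2b blk=5 s=1: VC-HIT | VC [3]
  [8] addr=0x2c blk=5 s=1: L1-HIT | VC [3]
  [9] addr=0x1d blk=3 s=1: VC-HIT | VC [5]
  [10] addr=0x1f blk=3 s=1: L1-HIT | VC [5]
  [11] addr=0x2e blk=5 s=1: VC-HIT | VC [3]
  [12] addr=0x28 blk=5 s=1: L1-HIT | VC [3]
  [13] addr=0x2e blk=5 s=1: L1-HIT | VC [3]
  [14] addr=0x2d blk=5 s=1: L1-HIT | VC [3]

MISSES = 2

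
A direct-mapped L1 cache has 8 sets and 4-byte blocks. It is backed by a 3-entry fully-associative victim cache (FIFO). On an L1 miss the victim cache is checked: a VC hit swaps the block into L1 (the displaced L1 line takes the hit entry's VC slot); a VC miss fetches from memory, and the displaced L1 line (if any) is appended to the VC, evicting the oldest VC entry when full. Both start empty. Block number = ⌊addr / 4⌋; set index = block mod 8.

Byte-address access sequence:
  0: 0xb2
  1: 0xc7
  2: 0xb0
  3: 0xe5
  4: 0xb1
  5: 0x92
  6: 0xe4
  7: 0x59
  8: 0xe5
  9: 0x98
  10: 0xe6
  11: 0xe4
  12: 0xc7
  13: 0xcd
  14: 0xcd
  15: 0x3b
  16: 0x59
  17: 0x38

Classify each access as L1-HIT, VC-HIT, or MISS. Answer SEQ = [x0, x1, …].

0: 0xb2 (blk 44, set 4) → MISS  vc=[]
1: 0xc7 (blk 49, set 1) → MISS  vc=[]
2: 0xb0 (blk 44, set 4) → L1-HIT  vc=[]
3: 0xe5 (blk 57, set 1) → MISS  vc=[49]
4: 0xb1 (blk 44, set 4) → L1-HIT  vc=[49]
5: 0x92 (blk 36, set 4) → MISS  vc=[49, 44]
6: 0xe4 (blk 57, set 1) → L1-HIT  vc=[49, 44]
7: 0x59 (blk 22, set 6) → MISS  vc=[49, 44]
8: 0xe5 (blk 57, set 1) → L1-HIT  vc=[49, 44]
9: 0x98 (blk 38, set 6) → MISS  vc=[49, 44, 22]
10: 0xe6 (blk 57, set 1) → L1-HIT  vc=[49, 44, 22]
11: 0xe4 (blk 57, set 1) → L1-HIT  vc=[49, 44, 22]
12: 0xc7 (blk 49, set 1) → VC-HIT  vc=[57, 44, 22]
13: 0xcd (blk 51, set 3) → MISS  vc=[57, 44, 22]
14: 0xcd (blk 51, set 3) → L1-HIT  vc=[57, 44, 22]
15: 0x3b (blk 14, set 6) → MISS  vc=[44, 22, 38]
16: 0x59 (blk 22, set 6) → VC-HIT  vc=[44, 14, 38]
17: 0x38 (blk 14, set 6) → VC-HIT  vc=[44, 22, 38]

SEQ = [MISS, MISS, L1-HIT, MISS, L1-HIT, MISS, L1-HIT, MISS, L1-HIT, MISS, L1-HIT, L1-HIT, VC-HIT, MISS, L1-HIT, MISS, VC-HIT, VC-HIT]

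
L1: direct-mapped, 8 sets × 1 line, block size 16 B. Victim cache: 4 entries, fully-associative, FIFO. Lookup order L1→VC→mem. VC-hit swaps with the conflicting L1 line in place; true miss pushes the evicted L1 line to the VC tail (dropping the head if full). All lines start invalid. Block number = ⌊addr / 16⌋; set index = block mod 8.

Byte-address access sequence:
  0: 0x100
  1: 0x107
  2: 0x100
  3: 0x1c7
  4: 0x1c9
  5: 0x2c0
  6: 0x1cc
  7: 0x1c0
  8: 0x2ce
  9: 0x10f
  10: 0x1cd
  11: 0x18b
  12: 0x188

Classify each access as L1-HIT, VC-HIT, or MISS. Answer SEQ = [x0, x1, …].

SEQ = [MISS, L1-HIT, L1-HIT, MISS, L1-HIT, MISS, VC-HIT, L1-HIT, VC-HIT, L1-HIT, VC-HIT, MISS, L1-HIT]

#0 0x100→b16/s0 MISS; vc=[]
#1 0x107→b16/s0 L1-HIT; vc=[]
#2 0x100→b16/s0 L1-HIT; vc=[]
#3 0x1c7→b28/s4 MISS; vc=[]
#4 0x1c9→b28/s4 L1-HIT; vc=[]
#5 0x2c0→b44/s4 MISS; vc=[28]
#6 0x1cc→b28/s4 VC-HIT; vc=[44]
#7 0x1c0→b28/s4 L1-HIT; vc=[44]
#8 0x2ce→b44/s4 VC-HIT; vc=[28]
#9 0x10f→b16/s0 L1-HIT; vc=[28]
#10 0x1cd→b28/s4 VC-HIT; vc=[44]
#11 0x18b→b24/s0 MISS; vc=[44,16]
#12 0x188→b24/s0 L1-HIT; vc=[44,16]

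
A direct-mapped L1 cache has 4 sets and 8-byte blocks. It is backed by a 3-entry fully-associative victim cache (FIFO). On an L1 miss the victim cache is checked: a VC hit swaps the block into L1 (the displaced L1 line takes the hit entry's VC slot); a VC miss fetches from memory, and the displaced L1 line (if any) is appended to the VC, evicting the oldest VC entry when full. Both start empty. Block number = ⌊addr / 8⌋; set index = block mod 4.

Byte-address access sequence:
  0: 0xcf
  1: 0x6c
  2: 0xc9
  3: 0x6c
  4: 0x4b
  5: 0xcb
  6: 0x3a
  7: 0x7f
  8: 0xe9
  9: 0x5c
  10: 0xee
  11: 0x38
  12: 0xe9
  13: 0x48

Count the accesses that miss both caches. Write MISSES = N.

MISSES = 8

0: 0xcf (blk 25, set 1) → MISS  vc=[]
1: 0x6c (blk 13, set 1) → MISS  vc=[25]
2: 0xc9 (blk 25, set 1) → VC-HIT  vc=[13]
3: 0x6c (blk 13, set 1) → VC-HIT  vc=[25]
4: 0x4b (blk 9, set 1) → MISS  vc=[25, 13]
5: 0xcb (blk 25, set 1) → VC-HIT  vc=[9, 13]
6: 0x3a (blk 7, set 3) → MISS  vc=[9, 13]
7: 0x7f (blk 15, set 3) → MISS  vc=[9, 13, 7]
8: 0xe9 (blk 29, set 1) → MISS  vc=[13, 7, 25]
9: 0x5c (blk 11, set 3) → MISS  vc=[7, 25, 15]
10: 0xee (blk 29, set 1) → L1-HIT  vc=[7, 25, 15]
11: 0x38 (blk 7, set 3) → VC-HIT  vc=[11, 25, 15]
12: 0xe9 (blk 29, set 1) → L1-HIT  vc=[11, 25, 15]
13: 0x48 (blk 9, set 1) → MISS  vc=[25, 15, 29]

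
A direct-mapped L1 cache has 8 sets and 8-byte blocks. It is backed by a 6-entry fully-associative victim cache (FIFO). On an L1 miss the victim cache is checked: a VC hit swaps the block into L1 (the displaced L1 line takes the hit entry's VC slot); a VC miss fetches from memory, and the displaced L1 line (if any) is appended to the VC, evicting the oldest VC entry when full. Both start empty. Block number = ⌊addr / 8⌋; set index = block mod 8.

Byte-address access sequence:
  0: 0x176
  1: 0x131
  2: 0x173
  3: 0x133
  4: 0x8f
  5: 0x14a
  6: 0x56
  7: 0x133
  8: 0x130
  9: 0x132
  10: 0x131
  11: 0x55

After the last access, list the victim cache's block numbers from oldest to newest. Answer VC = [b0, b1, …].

0: 0x176 (blk 46, set 6) → MISS  vc=[]
1: 0x131 (blk 38, set 6) → MISS  vc=[46]
2: 0x173 (blk 46, set 6) → VC-HIT  vc=[38]
3: 0x133 (blk 38, set 6) → VC-HIT  vc=[46]
4: 0x8f (blk 17, set 1) → MISS  vc=[46]
5: 0x14a (blk 41, set 1) → MISS  vc=[46, 17]
6: 0x56 (blk 10, set 2) → MISS  vc=[46, 17]
7: 0x133 (blk 38, set 6) → L1-HIT  vc=[46, 17]
8: 0x130 (blk 38, set 6) → L1-HIT  vc=[46, 17]
9: 0x132 (blk 38, set 6) → L1-HIT  vc=[46, 17]
10: 0x131 (blk 38, set 6) → L1-HIT  vc=[46, 17]
11: 0x55 (blk 10, set 2) → L1-HIT  vc=[46, 17]

VC = [46, 17]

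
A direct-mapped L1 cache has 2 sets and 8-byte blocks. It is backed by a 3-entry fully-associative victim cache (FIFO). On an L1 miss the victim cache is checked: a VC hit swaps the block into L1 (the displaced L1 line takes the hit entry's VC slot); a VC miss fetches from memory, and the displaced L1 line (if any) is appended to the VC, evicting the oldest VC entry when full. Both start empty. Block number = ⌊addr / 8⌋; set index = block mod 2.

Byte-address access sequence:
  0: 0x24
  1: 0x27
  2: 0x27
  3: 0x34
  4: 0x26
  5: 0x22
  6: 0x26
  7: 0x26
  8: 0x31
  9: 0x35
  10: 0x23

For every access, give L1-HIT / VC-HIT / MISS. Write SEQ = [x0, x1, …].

SEQ = [MISS, L1-HIT, L1-HIT, MISS, VC-HIT, L1-HIT, L1-HIT, L1-HIT, VC-HIT, L1-HIT, VC-HIT]

  [0] addr=0x24 blk=4 s=0: MISS | VC []
  [1] addr=0x27 blk=4 s=0: L1-HIT | VC []
  [2] addr=0x27 blk=4 s=0: L1-HIT | VC []
  [3] addr=0x34 blk=6 s=0: MISS | VC [4]
  [4] addr=0x26 blk=4 s=0: VC-HIT | VC [6]
  [5] addr=0x22 blk=4 s=0: L1-HIT | VC [6]
  [6] addr=0x26 blk=4 s=0: L1-HIT | VC [6]
  [7] addr=0x26 blk=4 s=0: L1-HIT | VC [6]
  [8] addr=0x31 blk=6 s=0: VC-HIT | VC [4]
  [9] addr=0x35 blk=6 s=0: L1-HIT | VC [4]
  [10] addr=0x23 blk=4 s=0: VC-HIT | VC [6]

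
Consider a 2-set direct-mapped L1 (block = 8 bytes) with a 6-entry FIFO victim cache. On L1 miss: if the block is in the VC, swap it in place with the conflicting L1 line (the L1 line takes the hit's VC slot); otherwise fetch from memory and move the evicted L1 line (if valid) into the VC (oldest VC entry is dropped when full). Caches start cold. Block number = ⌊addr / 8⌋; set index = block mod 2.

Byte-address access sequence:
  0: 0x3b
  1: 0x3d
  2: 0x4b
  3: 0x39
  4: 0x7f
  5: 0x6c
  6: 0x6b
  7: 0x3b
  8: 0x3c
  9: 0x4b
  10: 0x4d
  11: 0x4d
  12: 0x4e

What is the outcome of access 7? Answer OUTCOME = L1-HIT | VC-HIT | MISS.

OUTCOME = VC-HIT

0: 0x3b (blk 7, set 1) → MISS  vc=[]
1: 0x3d (blk 7, set 1) → L1-HIT  vc=[]
2: 0x4b (blk 9, set 1) → MISS  vc=[7]
3: 0x39 (blk 7, set 1) → VC-HIT  vc=[9]
4: 0x7f (blk 15, set 1) → MISS  vc=[9, 7]
5: 0x6c (blk 13, set 1) → MISS  vc=[9, 7, 15]
6: 0x6b (blk 13, set 1) → L1-HIT  vc=[9, 7, 15]
7: 0x3b (blk 7, set 1) → VC-HIT  vc=[9, 13, 15]
8: 0x3c (blk 7, set 1) → L1-HIT  vc=[9, 13, 15]
9: 0x4b (blk 9, set 1) → VC-HIT  vc=[7, 13, 15]
10: 0x4d (blk 9, set 1) → L1-HIT  vc=[7, 13, 15]
11: 0x4d (blk 9, set 1) → L1-HIT  vc=[7, 13, 15]
12: 0x4e (blk 9, set 1) → L1-HIT  vc=[7, 13, 15]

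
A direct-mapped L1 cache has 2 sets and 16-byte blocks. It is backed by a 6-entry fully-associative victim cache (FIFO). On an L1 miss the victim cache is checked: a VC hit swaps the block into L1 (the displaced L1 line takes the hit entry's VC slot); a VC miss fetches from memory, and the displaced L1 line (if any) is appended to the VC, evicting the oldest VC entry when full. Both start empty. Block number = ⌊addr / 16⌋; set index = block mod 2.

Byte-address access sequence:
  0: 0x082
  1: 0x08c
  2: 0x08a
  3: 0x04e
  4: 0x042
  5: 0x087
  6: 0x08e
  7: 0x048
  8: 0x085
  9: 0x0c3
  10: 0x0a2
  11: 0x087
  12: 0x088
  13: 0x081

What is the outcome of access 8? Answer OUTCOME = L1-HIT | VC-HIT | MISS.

OUTCOME = VC-HIT

#0 0x82→b8/s0 MISS; vc=[]
#1 0x8c→b8/s0 L1-HIT; vc=[]
#2 0x8a→b8/s0 L1-HIT; vc=[]
#3 0x4e→b4/s0 MISS; vc=[8]
#4 0x42→b4/s0 L1-HIT; vc=[8]
#5 0x87→b8/s0 VC-HIT; vc=[4]
#6 0x8e→b8/s0 L1-HIT; vc=[4]
#7 0x48→b4/s0 VC-HIT; vc=[8]
#8 0x85→b8/s0 VC-HIT; vc=[4]
#9 0xc3→b12/s0 MISS; vc=[4,8]
#10 0xa2→b10/s0 MISS; vc=[4,8,12]
#11 0x87→b8/s0 VC-HIT; vc=[4,10,12]
#12 0x88→b8/s0 L1-HIT; vc=[4,10,12]
#13 0x81→b8/s0 L1-HIT; vc=[4,10,12]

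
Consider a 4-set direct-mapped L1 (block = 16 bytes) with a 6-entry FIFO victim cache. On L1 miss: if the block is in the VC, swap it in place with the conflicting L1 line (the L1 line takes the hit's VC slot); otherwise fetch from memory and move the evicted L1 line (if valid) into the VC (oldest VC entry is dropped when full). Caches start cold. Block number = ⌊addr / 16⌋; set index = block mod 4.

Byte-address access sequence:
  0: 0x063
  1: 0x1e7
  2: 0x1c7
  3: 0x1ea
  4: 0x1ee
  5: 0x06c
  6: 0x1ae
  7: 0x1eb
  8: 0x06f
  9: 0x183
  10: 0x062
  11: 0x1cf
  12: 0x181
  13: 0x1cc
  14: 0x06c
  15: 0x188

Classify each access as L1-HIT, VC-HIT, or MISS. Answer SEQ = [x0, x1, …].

#0 0x63→b6/s2 MISS; vc=[]
#1 0x1e7→b30/s2 MISS; vc=[6]
#2 0x1c7→b28/s0 MISS; vc=[6]
#3 0x1ea→b30/s2 L1-HIT; vc=[6]
#4 0x1ee→b30/s2 L1-HIT; vc=[6]
#5 0x6c→b6/s2 VC-HIT; vc=[30]
#6 0x1ae→b26/s2 MISS; vc=[30,6]
#7 0x1eb→b30/s2 VC-HIT; vc=[26,6]
#8 0x6f→b6/s2 VC-HIT; vc=[26,30]
#9 0x183→b24/s0 MISS; vc=[26,30,28]
#10 0x62→b6/s2 L1-HIT; vc=[26,30,28]
#11 0x1cf→b28/s0 VC-HIT; vc=[26,30,24]
#12 0x181→b24/s0 VC-HIT; vc=[26,30,28]
#13 0x1cc→b28/s0 VC-HIT; vc=[26,30,24]
#14 0x6c→b6/s2 L1-HIT; vc=[26,30,24]
#15 0x188→b24/s0 VC-HIT; vc=[26,30,28]

SEQ = [MISS, MISS, MISS, L1-HIT, L1-HIT, VC-HIT, MISS, VC-HIT, VC-HIT, MISS, L1-HIT, VC-HIT, VC-HIT, VC-HIT, L1-HIT, VC-HIT]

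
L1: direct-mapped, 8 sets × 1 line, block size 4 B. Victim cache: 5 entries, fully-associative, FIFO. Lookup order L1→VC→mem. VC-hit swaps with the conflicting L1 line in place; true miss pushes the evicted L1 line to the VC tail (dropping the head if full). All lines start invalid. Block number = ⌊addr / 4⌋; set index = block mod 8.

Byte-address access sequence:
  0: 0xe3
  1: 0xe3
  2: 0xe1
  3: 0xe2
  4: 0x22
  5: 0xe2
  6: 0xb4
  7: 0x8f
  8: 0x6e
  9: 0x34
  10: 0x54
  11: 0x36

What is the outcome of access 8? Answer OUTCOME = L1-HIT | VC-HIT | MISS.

0: 0xe3 (blk 56, set 0) → MISS  vc=[]
1: 0xe3 (blk 56, set 0) → L1-HIT  vc=[]
2: 0xe1 (blk 56, set 0) → L1-HIT  vc=[]
3: 0xe2 (blk 56, set 0) → L1-HIT  vc=[]
4: 0x22 (blk 8, set 0) → MISS  vc=[56]
5: 0xe2 (blk 56, set 0) → VC-HIT  vc=[8]
6: 0xb4 (blk 45, set 5) → MISS  vc=[8]
7: 0x8f (blk 35, set 3) → MISS  vc=[8]
8: 0x6e (blk 27, set 3) → MISS  vc=[8, 35]
9: 0x34 (blk 13, set 5) → MISS  vc=[8, 35, 45]
10: 0x54 (blk 21, set 5) → MISS  vc=[8, 35, 45, 13]
11: 0x36 (blk 13, set 5) → VC-HIT  vc=[8, 35, 45, 21]

OUTCOME = MISS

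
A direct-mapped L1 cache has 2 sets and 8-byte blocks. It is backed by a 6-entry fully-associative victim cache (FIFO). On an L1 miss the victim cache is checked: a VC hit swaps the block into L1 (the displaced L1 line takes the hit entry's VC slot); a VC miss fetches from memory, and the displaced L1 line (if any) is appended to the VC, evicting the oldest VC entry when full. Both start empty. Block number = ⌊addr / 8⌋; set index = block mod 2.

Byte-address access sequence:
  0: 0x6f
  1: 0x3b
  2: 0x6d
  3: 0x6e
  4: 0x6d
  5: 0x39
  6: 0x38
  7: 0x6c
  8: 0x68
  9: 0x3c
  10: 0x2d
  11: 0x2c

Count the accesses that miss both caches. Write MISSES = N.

MISSES = 3

#0 0x6f→b13/s1 MISS; vc=[]
#1 0x3b→b7/s1 MISS; vc=[13]
#2 0x6d→b13/s1 VC-HIT; vc=[7]
#3 0x6e→b13/s1 L1-HIT; vc=[7]
#4 0x6d→b13/s1 L1-HIT; vc=[7]
#5 0x39→b7/s1 VC-HIT; vc=[13]
#6 0x38→b7/s1 L1-HIT; vc=[13]
#7 0x6c→b13/s1 VC-HIT; vc=[7]
#8 0x68→b13/s1 L1-HIT; vc=[7]
#9 0x3c→b7/s1 VC-HIT; vc=[13]
#10 0x2d→b5/s1 MISS; vc=[13,7]
#11 0x2c→b5/s1 L1-HIT; vc=[13,7]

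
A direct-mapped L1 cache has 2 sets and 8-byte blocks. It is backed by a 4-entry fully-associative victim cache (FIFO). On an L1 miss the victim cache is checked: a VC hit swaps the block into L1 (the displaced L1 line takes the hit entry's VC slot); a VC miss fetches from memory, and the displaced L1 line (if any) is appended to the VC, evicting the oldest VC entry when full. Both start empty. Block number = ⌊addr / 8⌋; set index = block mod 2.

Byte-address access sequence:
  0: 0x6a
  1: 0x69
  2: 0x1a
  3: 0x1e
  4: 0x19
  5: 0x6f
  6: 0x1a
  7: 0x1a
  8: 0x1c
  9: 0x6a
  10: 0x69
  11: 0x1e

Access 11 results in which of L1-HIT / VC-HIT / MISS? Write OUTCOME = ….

OUTCOME = VC-HIT

#0 0x6a→b13/s1 MISS; vc=[]
#1 0x69→b13/s1 L1-HIT; vc=[]
#2 0x1a→b3/s1 MISS; vc=[13]
#3 0x1e→b3/s1 L1-HIT; vc=[13]
#4 0x19→b3/s1 L1-HIT; vc=[13]
#5 0x6f→b13/s1 VC-HIT; vc=[3]
#6 0x1a→b3/s1 VC-HIT; vc=[13]
#7 0x1a→b3/s1 L1-HIT; vc=[13]
#8 0x1c→b3/s1 L1-HIT; vc=[13]
#9 0x6a→b13/s1 VC-HIT; vc=[3]
#10 0x69→b13/s1 L1-HIT; vc=[3]
#11 0x1e→b3/s1 VC-HIT; vc=[13]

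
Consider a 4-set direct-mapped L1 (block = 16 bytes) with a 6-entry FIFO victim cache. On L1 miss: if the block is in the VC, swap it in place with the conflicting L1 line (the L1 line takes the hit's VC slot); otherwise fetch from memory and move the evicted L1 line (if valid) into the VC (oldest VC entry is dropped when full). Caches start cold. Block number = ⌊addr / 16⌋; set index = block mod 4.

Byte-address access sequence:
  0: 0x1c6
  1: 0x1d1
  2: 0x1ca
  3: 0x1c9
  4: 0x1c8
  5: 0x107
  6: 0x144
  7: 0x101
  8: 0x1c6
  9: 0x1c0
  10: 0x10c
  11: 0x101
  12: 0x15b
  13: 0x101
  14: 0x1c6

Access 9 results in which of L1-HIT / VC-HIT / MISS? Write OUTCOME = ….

OUTCOME = L1-HIT

#0 0x1c6→b28/s0 MISS; vc=[]
#1 0x1d1→b29/s1 MISS; vc=[]
#2 0x1ca→b28/s0 L1-HIT; vc=[]
#3 0x1c9→b28/s0 L1-HIT; vc=[]
#4 0x1c8→b28/s0 L1-HIT; vc=[]
#5 0x107→b16/s0 MISS; vc=[28]
#6 0x144→b20/s0 MISS; vc=[28,16]
#7 0x101→b16/s0 VC-HIT; vc=[28,20]
#8 0x1c6→b28/s0 VC-HIT; vc=[16,20]
#9 0x1c0→b28/s0 L1-HIT; vc=[16,20]
#10 0x10c→b16/s0 VC-HIT; vc=[28,20]
#11 0x101→b16/s0 L1-HIT; vc=[28,20]
#12 0x15b→b21/s1 MISS; vc=[28,20,29]
#13 0x101→b16/s0 L1-HIT; vc=[28,20,29]
#14 0x1c6→b28/s0 VC-HIT; vc=[16,20,29]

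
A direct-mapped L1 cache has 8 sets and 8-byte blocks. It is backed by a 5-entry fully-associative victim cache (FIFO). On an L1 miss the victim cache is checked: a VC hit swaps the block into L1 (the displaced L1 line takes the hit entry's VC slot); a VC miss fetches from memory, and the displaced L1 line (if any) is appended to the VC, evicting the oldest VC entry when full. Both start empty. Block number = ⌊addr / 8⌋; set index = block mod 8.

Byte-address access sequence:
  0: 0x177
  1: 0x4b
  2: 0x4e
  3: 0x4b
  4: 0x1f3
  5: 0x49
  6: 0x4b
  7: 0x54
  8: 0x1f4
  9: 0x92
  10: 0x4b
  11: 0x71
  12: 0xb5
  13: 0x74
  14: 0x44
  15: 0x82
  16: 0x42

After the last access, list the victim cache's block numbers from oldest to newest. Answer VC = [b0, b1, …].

  [0] addr=0x177 blk=46 s=6: MISS | VC []
  [1] addr=0x4b blk=9 s=1: MISS | VC []
  [2] addr=0x4e blk=9 s=1: L1-HIT | VC []
  [3] addr=0x4b blk=9 s=1: L1-HIT | VC []
  [4] addr=0x1f3 blk=62 s=6: MISS | VC [46]
  [5] addr=0x49 blk=9 s=1: L1-HIT | VC [46]
  [6] addr=0x4b blk=9 s=1: L1-HIT | VC [46]
  [7] addr=0x54 blk=10 s=2: MISS | VC [46]
  [8] addr=0x1f4 blk=62 s=6: L1-HIT | VC [46]
  [9] addr=0x92 blk=18 s=2: MISS | VC [46, 10]
  [10] addr=0x4b blk=9 s=1: L1-HIT | VC [46, 10]
  [11] addr=0x71 blk=14 s=6: MISS | VC [46, 10, 62]
  [12] addr=0xb5 blk=22 s=6: MISS | VC [46, 10, 62, 14]
  [13] addr=0x74 blk=14 s=6: VC-HIT | VC [46, 10, 62, 22]
  [14] addr=0x44 blk=8 s=0: MISS | VC [46, 10, 62, 22]
  [15] addr=0x82 blk=16 s=0: MISS | VC [46, 10, 62, 22, 8]
  [16] addr=0x42 blk=8 s=0: VC-HIT | VC [46, 10, 62, 22, 16]

VC = [46, 10, 62, 22, 16]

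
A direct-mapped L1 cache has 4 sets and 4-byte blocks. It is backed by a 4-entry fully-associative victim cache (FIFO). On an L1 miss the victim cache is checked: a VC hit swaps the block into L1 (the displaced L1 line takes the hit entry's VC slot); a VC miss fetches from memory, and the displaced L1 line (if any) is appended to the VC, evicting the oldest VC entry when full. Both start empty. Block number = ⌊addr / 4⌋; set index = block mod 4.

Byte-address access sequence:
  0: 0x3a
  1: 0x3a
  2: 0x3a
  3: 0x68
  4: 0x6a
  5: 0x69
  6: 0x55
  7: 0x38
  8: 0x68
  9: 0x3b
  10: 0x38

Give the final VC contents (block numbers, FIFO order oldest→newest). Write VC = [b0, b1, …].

  [0] addr=0x3a blk=14 s=2: MISS | VC []
  [1] addr=0x3a blk=14 s=2: L1-HIT | VC []
  [2] addr=0x3a blk=14 s=2: L1-HIT | VC []
  [3] addr=0x68 blk=26 s=2: MISS | VC [14]
  [4] addr=0x6a blk=26 s=2: L1-HIT | VC [14]
  [5] addr=0x69 blk=26 s=2: L1-HIT | VC [14]
  [6] addr=0x55 blk=21 s=1: MISS | VC [14]
  [7] addr=0x38 blk=14 s=2: VC-HIT | VC [26]
  [8] addr=0x68 blk=26 s=2: VC-HIT | VC [14]
  [9] addr=0x3b blk=14 s=2: VC-HIT | VC [26]
  [10] addr=0x38 blk=14 s=2: L1-HIT | VC [26]

VC = [26]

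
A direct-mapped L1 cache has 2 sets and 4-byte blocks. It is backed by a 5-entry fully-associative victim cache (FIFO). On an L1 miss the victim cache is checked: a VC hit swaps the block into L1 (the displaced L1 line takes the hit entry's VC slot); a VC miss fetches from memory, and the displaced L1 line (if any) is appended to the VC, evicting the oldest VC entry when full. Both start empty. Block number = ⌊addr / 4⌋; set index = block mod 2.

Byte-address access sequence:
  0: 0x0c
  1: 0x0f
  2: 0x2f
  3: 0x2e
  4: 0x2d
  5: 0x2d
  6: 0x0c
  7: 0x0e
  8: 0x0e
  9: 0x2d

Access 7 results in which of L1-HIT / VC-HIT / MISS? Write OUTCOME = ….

OUTCOME = L1-HIT

#0 0xc→b3/s1 MISS; vc=[]
#1 0xf→b3/s1 L1-HIT; vc=[]
#2 0x2f→b11/s1 MISS; vc=[3]
#3 0x2e→b11/s1 L1-HIT; vc=[3]
#4 0x2d→b11/s1 L1-HIT; vc=[3]
#5 0x2d→b11/s1 L1-HIT; vc=[3]
#6 0xc→b3/s1 VC-HIT; vc=[11]
#7 0xe→b3/s1 L1-HIT; vc=[11]
#8 0xe→b3/s1 L1-HIT; vc=[11]
#9 0x2d→b11/s1 VC-HIT; vc=[3]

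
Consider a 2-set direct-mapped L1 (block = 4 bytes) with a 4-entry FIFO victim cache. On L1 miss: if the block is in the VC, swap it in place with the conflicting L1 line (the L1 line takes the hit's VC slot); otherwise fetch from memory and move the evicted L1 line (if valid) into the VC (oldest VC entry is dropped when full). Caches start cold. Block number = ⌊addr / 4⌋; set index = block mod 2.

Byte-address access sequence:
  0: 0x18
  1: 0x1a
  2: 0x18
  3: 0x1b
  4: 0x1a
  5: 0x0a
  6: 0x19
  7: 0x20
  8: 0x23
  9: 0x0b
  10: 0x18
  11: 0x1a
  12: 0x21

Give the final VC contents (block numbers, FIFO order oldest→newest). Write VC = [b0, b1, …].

VC = [6, 2]

0: 0x18 (blk 6, set 0) → MISS  vc=[]
1: 0x1a (blk 6, set 0) → L1-HIT  vc=[]
2: 0x18 (blk 6, set 0) → L1-HIT  vc=[]
3: 0x1b (blk 6, set 0) → L1-HIT  vc=[]
4: 0x1a (blk 6, set 0) → L1-HIT  vc=[]
5: 0xa (blk 2, set 0) → MISS  vc=[6]
6: 0x19 (blk 6, set 0) → VC-HIT  vc=[2]
7: 0x20 (blk 8, set 0) → MISS  vc=[2, 6]
8: 0x23 (blk 8, set 0) → L1-HIT  vc=[2, 6]
9: 0xb (blk 2, set 0) → VC-HIT  vc=[8, 6]
10: 0x18 (blk 6, set 0) → VC-HIT  vc=[8, 2]
11: 0x1a (blk 6, set 0) → L1-HIT  vc=[8, 2]
12: 0x21 (blk 8, set 0) → VC-HIT  vc=[6, 2]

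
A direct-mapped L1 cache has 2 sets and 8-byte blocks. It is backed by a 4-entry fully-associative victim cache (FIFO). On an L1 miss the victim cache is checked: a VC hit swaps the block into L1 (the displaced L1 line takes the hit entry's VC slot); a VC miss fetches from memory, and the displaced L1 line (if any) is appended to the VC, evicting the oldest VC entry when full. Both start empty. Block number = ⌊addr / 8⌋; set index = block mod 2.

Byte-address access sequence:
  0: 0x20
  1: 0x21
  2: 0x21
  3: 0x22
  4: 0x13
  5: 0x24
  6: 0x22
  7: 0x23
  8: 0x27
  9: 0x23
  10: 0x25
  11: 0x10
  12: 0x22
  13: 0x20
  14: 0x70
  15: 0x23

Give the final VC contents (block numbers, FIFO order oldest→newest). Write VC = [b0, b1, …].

0: 0x20 (blk 4, set 0) → MISS  vc=[]
1: 0x21 (blk 4, set 0) → L1-HIT  vc=[]
2: 0x21 (blk 4, set 0) → L1-HIT  vc=[]
3: 0x22 (blk 4, set 0) → L1-HIT  vc=[]
4: 0x13 (blk 2, set 0) → MISS  vc=[4]
5: 0x24 (blk 4, set 0) → VC-HIT  vc=[2]
6: 0x22 (blk 4, set 0) → L1-HIT  vc=[2]
7: 0x23 (blk 4, set 0) → L1-HIT  vc=[2]
8: 0x27 (blk 4, set 0) → L1-HIT  vc=[2]
9: 0x23 (blk 4, set 0) → L1-HIT  vc=[2]
10: 0x25 (blk 4, set 0) → L1-HIT  vc=[2]
11: 0x10 (blk 2, set 0) → VC-HIT  vc=[4]
12: 0x22 (blk 4, set 0) → VC-HIT  vc=[2]
13: 0x20 (blk 4, set 0) → L1-HIT  vc=[2]
14: 0x70 (blk 14, set 0) → MISS  vc=[2, 4]
15: 0x23 (blk 4, set 0) → VC-HIT  vc=[2, 14]

VC = [2, 14]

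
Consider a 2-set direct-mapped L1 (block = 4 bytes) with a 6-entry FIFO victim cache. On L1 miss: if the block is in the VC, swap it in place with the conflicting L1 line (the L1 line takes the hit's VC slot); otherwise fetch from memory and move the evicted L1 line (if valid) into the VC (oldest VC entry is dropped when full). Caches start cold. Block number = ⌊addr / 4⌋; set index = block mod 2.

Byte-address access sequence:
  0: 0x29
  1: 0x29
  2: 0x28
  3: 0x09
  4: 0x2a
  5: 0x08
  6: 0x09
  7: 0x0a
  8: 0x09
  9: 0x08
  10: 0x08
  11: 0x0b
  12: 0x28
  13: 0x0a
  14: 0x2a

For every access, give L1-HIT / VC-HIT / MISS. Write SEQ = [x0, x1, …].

SEQ = [MISS, L1-HIT, L1-HIT, MISS, VC-HIT, VC-HIT, L1-HIT, L1-HIT, L1-HIT, L1-HIT, L1-HIT, L1-HIT, VC-HIT, VC-HIT, VC-HIT]

0: 0x29 (blk 10, set 0) → MISS  vc=[]
1: 0x29 (blk 10, set 0) → L1-HIT  vc=[]
2: 0x28 (blk 10, set 0) → L1-HIT  vc=[]
3: 0x9 (blk 2, set 0) → MISS  vc=[10]
4: 0x2a (blk 10, set 0) → VC-HIT  vc=[2]
5: 0x8 (blk 2, set 0) → VC-HIT  vc=[10]
6: 0x9 (blk 2, set 0) → L1-HIT  vc=[10]
7: 0xa (blk 2, set 0) → L1-HIT  vc=[10]
8: 0x9 (blk 2, set 0) → L1-HIT  vc=[10]
9: 0x8 (blk 2, set 0) → L1-HIT  vc=[10]
10: 0x8 (blk 2, set 0) → L1-HIT  vc=[10]
11: 0xb (blk 2, set 0) → L1-HIT  vc=[10]
12: 0x28 (blk 10, set 0) → VC-HIT  vc=[2]
13: 0xa (blk 2, set 0) → VC-HIT  vc=[10]
14: 0x2a (blk 10, set 0) → VC-HIT  vc=[2]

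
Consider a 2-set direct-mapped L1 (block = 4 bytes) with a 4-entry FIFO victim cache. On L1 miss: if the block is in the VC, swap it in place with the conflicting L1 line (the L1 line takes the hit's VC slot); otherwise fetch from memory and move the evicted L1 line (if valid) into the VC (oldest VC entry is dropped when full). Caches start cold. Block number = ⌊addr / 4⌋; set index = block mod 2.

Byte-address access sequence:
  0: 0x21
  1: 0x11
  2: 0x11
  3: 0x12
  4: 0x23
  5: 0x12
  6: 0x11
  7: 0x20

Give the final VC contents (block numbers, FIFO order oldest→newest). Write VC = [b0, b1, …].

VC = [4]

#0 0x21→b8/s0 MISS; vc=[]
#1 0x11→b4/s0 MISS; vc=[8]
#2 0x11→b4/s0 L1-HIT; vc=[8]
#3 0x12→b4/s0 L1-HIT; vc=[8]
#4 0x23→b8/s0 VC-HIT; vc=[4]
#5 0x12→b4/s0 VC-HIT; vc=[8]
#6 0x11→b4/s0 L1-HIT; vc=[8]
#7 0x20→b8/s0 VC-HIT; vc=[4]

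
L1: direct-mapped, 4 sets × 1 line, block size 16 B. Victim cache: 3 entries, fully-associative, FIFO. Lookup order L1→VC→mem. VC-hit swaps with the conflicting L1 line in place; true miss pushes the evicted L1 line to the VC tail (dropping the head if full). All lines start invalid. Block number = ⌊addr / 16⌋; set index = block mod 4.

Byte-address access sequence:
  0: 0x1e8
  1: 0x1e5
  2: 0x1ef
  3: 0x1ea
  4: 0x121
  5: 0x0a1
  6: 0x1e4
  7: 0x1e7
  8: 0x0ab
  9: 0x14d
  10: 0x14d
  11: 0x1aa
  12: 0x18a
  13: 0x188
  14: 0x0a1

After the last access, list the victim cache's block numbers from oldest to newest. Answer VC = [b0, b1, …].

0: 0x1e8 (blk 30, set 2) → MISS  vc=[]
1: 0x1e5 (blk 30, set 2) → L1-HIT  vc=[]
2: 0x1ef (blk 30, set 2) → L1-HIT  vc=[]
3: 0x1ea (blk 30, set 2) → L1-HIT  vc=[]
4: 0x121 (blk 18, set 2) → MISS  vc=[30]
5: 0xa1 (blk 10, set 2) → MISS  vc=[30, 18]
6: 0x1e4 (blk 30, set 2) → VC-HIT  vc=[10, 18]
7: 0x1e7 (blk 30, set 2) → L1-HIT  vc=[10, 18]
8: 0xab (blk 10, set 2) → VC-HIT  vc=[30, 18]
9: 0x14d (blk 20, set 0) → MISS  vc=[30, 18]
10: 0x14d (blk 20, set 0) → L1-HIT  vc=[30, 18]
11: 0x1aa (blk 26, set 2) → MISS  vc=[30, 18, 10]
12: 0x18a (blk 24, set 0) → MISS  vc=[18, 10, 20]
13: 0x188 (blk 24, set 0) → L1-HIT  vc=[18, 10, 20]
14: 0xa1 (blk 10, set 2) → VC-HIT  vc=[18, 26, 20]

VC = [18, 26, 20]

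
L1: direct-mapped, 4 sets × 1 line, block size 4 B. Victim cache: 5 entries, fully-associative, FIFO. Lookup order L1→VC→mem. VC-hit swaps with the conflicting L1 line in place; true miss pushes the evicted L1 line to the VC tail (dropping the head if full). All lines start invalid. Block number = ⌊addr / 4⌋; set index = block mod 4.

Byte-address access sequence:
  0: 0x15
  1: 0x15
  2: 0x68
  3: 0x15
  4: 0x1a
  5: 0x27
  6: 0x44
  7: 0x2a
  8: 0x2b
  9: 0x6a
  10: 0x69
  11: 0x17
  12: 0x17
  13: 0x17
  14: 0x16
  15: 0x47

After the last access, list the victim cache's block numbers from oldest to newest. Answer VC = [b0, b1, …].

  [0] addr=0x15 blk=5 s=1: MISS | VC []
  [1] addr=0x15 blk=5 s=1: L1-HIT | VC []
  [2] addr=0x68 blk=26 s=2: MISS | VC []
  [3] addr=0x15 blk=5 s=1: L1-HIT | VC []
  [4] addr=0x1a blk=6 s=2: MISS | VC [26]
  [5] addr=0x27 blk=9 s=1: MISS | VC [26, 5]
  [6] addr=0x44 blk=17 s=1: MISS | VC [26, 5, 9]
  [7] addr=0x2a blk=10 s=2: MISS | VC [26, 5, 9, 6]
  [8] addr=0x2b blk=10 s=2: L1-HIT | VC [26, 5, 9, 6]
  [9] addr=0x6a blk=26 s=2: VC-HIT | VC [10, 5, 9, 6]
  [10] addr=0x69 blk=26 s=2: L1-HIT | VC [10, 5, 9, 6]
  [11] addr=0x17 blk=5 s=1: VC-HIT | VC [10, 17, 9, 6]
  [12] addr=0x17 blk=5 s=1: L1-HIT | VC [10, 17, 9, 6]
  [13] addr=0x17 blk=5 s=1: L1-HIT | VC [10, 17, 9, 6]
  [14] addr=0x16 blk=5 s=1: L1-HIT | VC [10, 17, 9, 6]
  [15] addr=0x47 blk=17 s=1: VC-HIT | VC [10, 5, 9, 6]

VC = [10, 5, 9, 6]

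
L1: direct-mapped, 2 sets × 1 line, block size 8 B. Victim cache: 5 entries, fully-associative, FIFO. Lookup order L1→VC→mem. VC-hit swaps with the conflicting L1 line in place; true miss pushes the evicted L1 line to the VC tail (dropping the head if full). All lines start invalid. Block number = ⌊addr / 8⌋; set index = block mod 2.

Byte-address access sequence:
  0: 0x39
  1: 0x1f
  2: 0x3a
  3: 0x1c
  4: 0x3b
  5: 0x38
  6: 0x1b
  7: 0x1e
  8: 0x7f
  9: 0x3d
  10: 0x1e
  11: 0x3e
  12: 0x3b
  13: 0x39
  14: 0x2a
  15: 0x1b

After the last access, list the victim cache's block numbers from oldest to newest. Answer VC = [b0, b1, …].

VC = [15, 5, 7]

0: 0x39 (blk 7, set 1) → MISS  vc=[]
1: 0x1f (blk 3, set 1) → MISS  vc=[7]
2: 0x3a (blk 7, set 1) → VC-HIT  vc=[3]
3: 0x1c (blk 3, set 1) → VC-HIT  vc=[7]
4: 0x3b (blk 7, set 1) → VC-HIT  vc=[3]
5: 0x38 (blk 7, set 1) → L1-HIT  vc=[3]
6: 0x1b (blk 3, set 1) → VC-HIT  vc=[7]
7: 0x1e (blk 3, set 1) → L1-HIT  vc=[7]
8: 0x7f (blk 15, set 1) → MISS  vc=[7, 3]
9: 0x3d (blk 7, set 1) → VC-HIT  vc=[15, 3]
10: 0x1e (blk 3, set 1) → VC-HIT  vc=[15, 7]
11: 0x3e (blk 7, set 1) → VC-HIT  vc=[15, 3]
12: 0x3b (blk 7, set 1) → L1-HIT  vc=[15, 3]
13: 0x39 (blk 7, set 1) → L1-HIT  vc=[15, 3]
14: 0x2a (blk 5, set 1) → MISS  vc=[15, 3, 7]
15: 0x1b (blk 3, set 1) → VC-HIT  vc=[15, 5, 7]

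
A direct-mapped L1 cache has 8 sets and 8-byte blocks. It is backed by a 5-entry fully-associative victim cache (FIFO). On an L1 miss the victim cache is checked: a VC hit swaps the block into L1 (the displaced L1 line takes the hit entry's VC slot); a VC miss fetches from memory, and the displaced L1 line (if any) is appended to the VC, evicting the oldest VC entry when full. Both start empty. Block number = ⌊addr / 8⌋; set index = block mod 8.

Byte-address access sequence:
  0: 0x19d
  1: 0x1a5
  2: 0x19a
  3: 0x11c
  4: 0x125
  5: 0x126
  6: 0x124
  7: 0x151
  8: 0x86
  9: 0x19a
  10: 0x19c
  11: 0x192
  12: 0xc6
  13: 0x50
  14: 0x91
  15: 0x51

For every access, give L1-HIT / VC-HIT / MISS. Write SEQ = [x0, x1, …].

SEQ = [MISS, MISS, L1-HIT, MISS, MISS, L1-HIT, L1-HIT, MISS, MISS, VC-HIT, L1-HIT, MISS, MISS, MISS, MISS, VC-HIT]

0: 0x19d (blk 51, set 3) → MISS  vc=[]
1: 0x1a5 (blk 52, set 4) → MISS  vc=[]
2: 0x19a (blk 51, set 3) → L1-HIT  vc=[]
3: 0x11c (blk 35, set 3) → MISS  vc=[51]
4: 0x125 (blk 36, set 4) → MISS  vc=[51, 52]
5: 0x126 (blk 36, set 4) → L1-HIT  vc=[51, 52]
6: 0x124 (blk 36, set 4) → L1-HIT  vc=[51, 52]
7: 0x151 (blk 42, set 2) → MISS  vc=[51, 52]
8: 0x86 (blk 16, set 0) → MISS  vc=[51, 52]
9: 0x19a (blk 51, set 3) → VC-HIT  vc=[35, 52]
10: 0x19c (blk 51, set 3) → L1-HIT  vc=[35, 52]
11: 0x192 (blk 50, set 2) → MISS  vc=[35, 52, 42]
12: 0xc6 (blk 24, set 0) → MISS  vc=[35, 52, 42, 16]
13: 0x50 (blk 10, set 2) → MISS  vc=[35, 52, 42, 16, 50]
14: 0x91 (blk 18, set 2) → MISS  vc=[52, 42, 16, 50, 10]
15: 0x51 (blk 10, set 2) → VC-HIT  vc=[52, 42, 16, 50, 18]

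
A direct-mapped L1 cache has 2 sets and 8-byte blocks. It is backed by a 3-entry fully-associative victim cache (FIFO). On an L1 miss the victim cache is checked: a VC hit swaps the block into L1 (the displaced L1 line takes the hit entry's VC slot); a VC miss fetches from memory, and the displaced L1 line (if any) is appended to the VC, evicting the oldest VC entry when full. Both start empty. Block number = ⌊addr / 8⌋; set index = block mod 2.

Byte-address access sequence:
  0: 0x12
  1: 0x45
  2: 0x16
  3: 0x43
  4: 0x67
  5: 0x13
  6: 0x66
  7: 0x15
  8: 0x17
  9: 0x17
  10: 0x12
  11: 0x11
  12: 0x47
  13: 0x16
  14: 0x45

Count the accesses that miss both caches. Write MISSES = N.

MISSES = 3

0: 0x12 (blk 2, set 0) → MISS  vc=[]
1: 0x45 (blk 8, set 0) → MISS  vc=[2]
2: 0x16 (blk 2, set 0) → VC-HIT  vc=[8]
3: 0x43 (blk 8, set 0) → VC-HIT  vc=[2]
4: 0x67 (blk 12, set 0) → MISS  vc=[2, 8]
5: 0x13 (blk 2, set 0) → VC-HIT  vc=[12, 8]
6: 0x66 (blk 12, set 0) → VC-HIT  vc=[2, 8]
7: 0x15 (blk 2, set 0) → VC-HIT  vc=[12, 8]
8: 0x17 (blk 2, set 0) → L1-HIT  vc=[12, 8]
9: 0x17 (blk 2, set 0) → L1-HIT  vc=[12, 8]
10: 0x12 (blk 2, set 0) → L1-HIT  vc=[12, 8]
11: 0x11 (blk 2, set 0) → L1-HIT  vc=[12, 8]
12: 0x47 (blk 8, set 0) → VC-HIT  vc=[12, 2]
13: 0x16 (blk 2, set 0) → VC-HIT  vc=[12, 8]
14: 0x45 (blk 8, set 0) → VC-HIT  vc=[12, 2]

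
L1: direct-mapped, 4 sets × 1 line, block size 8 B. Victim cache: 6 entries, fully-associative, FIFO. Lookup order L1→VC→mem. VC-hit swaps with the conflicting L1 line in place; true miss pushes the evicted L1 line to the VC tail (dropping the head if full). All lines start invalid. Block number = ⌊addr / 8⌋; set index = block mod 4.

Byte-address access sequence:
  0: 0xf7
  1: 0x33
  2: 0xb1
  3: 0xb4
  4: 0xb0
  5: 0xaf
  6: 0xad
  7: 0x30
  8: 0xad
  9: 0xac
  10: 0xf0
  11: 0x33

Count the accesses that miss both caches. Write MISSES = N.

0: 0xf7 (blk 30, set 2) → MISS  vc=[]
1: 0x33 (blk 6, set 2) → MISS  vc=[30]
2: 0xb1 (blk 22, set 2) → MISS  vc=[30, 6]
3: 0xb4 (blk 22, set 2) → L1-HIT  vc=[30, 6]
4: 0xb0 (blk 22, set 2) → L1-HIT  vc=[30, 6]
5: 0xaf (blk 21, set 1) → MISS  vc=[30, 6]
6: 0xad (blk 21, set 1) → L1-HIT  vc=[30, 6]
7: 0x30 (blk 6, set 2) → VC-HIT  vc=[30, 22]
8: 0xad (blk 21, set 1) → L1-HIT  vc=[30, 22]
9: 0xac (blk 21, set 1) → L1-HIT  vc=[30, 22]
10: 0xf0 (blk 30, set 2) → VC-HIT  vc=[6, 22]
11: 0x33 (blk 6, set 2) → VC-HIT  vc=[30, 22]

MISSES = 4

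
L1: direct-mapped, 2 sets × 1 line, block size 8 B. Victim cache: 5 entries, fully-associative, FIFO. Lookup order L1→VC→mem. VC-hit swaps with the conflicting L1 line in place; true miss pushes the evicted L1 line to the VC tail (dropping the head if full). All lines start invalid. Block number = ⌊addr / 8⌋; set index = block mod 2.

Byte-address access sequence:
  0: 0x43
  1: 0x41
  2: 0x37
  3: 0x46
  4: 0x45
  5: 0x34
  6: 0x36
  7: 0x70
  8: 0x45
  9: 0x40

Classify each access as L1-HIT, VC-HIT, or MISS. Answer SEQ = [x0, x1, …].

SEQ = [MISS, L1-HIT, MISS, VC-HIT, L1-HIT, VC-HIT, L1-HIT, MISS, VC-HIT, L1-HIT]

0: 0x43 (blk 8, set 0) → MISS  vc=[]
1: 0x41 (blk 8, set 0) → L1-HIT  vc=[]
2: 0x37 (blk 6, set 0) → MISS  vc=[8]
3: 0x46 (blk 8, set 0) → VC-HIT  vc=[6]
4: 0x45 (blk 8, set 0) → L1-HIT  vc=[6]
5: 0x34 (blk 6, set 0) → VC-HIT  vc=[8]
6: 0x36 (blk 6, set 0) → L1-HIT  vc=[8]
7: 0x70 (blk 14, set 0) → MISS  vc=[8, 6]
8: 0x45 (blk 8, set 0) → VC-HIT  vc=[14, 6]
9: 0x40 (blk 8, set 0) → L1-HIT  vc=[14, 6]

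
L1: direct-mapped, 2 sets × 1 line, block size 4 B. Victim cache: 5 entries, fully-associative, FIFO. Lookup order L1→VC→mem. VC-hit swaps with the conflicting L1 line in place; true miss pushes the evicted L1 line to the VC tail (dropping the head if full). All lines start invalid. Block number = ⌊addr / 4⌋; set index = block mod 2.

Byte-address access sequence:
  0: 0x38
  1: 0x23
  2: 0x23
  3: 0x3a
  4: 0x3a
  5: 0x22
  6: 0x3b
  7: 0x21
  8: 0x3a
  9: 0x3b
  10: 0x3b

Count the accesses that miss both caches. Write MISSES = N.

MISSES = 2

  [0] addr=0x38 blk=14 s=0: MISS | VC []
  [1] addr=0x23 blk=8 s=0: MISS | VC [14]
  [2] addr=0x23 blk=8 s=0: L1-HIT | VC [14]
  [3] addr=0x3a blk=14 s=0: VC-HIT | VC [8]
  [4] addr=0x3a blk=14 s=0: L1-HIT | VC [8]
  [5] addr=0x22 blk=8 s=0: VC-HIT | VC [14]
  [6] addr=0x3b blk=14 s=0: VC-HIT | VC [8]
  [7] addr=0x21 blk=8 s=0: VC-HIT | VC [14]
  [8] addr=0x3a blk=14 s=0: VC-HIT | VC [8]
  [9] addr=0x3b blk=14 s=0: L1-HIT | VC [8]
  [10] addr=0x3b blk=14 s=0: L1-HIT | VC [8]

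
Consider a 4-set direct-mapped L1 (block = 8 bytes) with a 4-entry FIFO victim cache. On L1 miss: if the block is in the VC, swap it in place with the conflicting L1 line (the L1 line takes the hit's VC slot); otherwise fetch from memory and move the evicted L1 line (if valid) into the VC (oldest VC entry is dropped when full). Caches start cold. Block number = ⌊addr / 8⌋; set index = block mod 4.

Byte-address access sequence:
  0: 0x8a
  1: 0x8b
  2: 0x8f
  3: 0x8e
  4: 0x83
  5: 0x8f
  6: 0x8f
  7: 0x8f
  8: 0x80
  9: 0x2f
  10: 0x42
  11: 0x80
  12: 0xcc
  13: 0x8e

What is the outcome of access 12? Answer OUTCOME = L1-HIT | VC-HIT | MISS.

  [0] addr=0x8a blk=17 s=1: MISS | VC []
  [1] addr=0x8b blk=17 s=1: L1-HIT | VC []
  [2] addr=0x8f blk=17 s=1: L1-HIT | VC []
  [3] addr=0x8e blk=17 s=1: L1-HIT | VC []
  [4] addr=0x83 blk=16 s=0: MISS | VC []
  [5] addr=0x8f blk=17 s=1: L1-HIT | VC []
  [6] addr=0x8f blk=17 s=1: L1-HIT | VC []
  [7] addr=0x8f blk=17 s=1: L1-HIT | VC []
  [8] addr=0x80 blk=16 s=0: L1-HIT | VC []
  [9] addr=0x2f blk=5 s=1: MISS | VC [17]
  [10] addr=0x42 blk=8 s=0: MISS | VC [17, 16]
  [11] addr=0x80 blk=16 s=0: VC-HIT | VC [17, 8]
  [12] addr=0xcc blk=25 s=1: MISS | VC [17, 8, 5]
  [13] addr=0x8e blk=17 s=1: VC-HIT | VC [25, 8, 5]

OUTCOME = MISS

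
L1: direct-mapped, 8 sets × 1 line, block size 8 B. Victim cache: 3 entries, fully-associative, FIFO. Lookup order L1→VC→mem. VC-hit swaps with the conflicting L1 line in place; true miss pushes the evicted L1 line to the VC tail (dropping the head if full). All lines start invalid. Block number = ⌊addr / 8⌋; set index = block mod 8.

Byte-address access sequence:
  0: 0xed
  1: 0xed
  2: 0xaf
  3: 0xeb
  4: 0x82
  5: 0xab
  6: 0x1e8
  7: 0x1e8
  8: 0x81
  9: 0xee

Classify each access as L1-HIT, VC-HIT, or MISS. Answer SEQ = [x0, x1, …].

SEQ = [MISS, L1-HIT, MISS, VC-HIT, MISS, VC-HIT, MISS, L1-HIT, L1-HIT, VC-HIT]

0: 0xed (blk 29, set 5) → MISS  vc=[]
1: 0xed (blk 29, set 5) → L1-HIT  vc=[]
2: 0xaf (blk 21, set 5) → MISS  vc=[29]
3: 0xeb (blk 29, set 5) → VC-HIT  vc=[21]
4: 0x82 (blk 16, set 0) → MISS  vc=[21]
5: 0xab (blk 21, set 5) → VC-HIT  vc=[29]
6: 0x1e8 (blk 61, set 5) → MISS  vc=[29, 21]
7: 0x1e8 (blk 61, set 5) → L1-HIT  vc=[29, 21]
8: 0x81 (blk 16, set 0) → L1-HIT  vc=[29, 21]
9: 0xee (blk 29, set 5) → VC-HIT  vc=[61, 21]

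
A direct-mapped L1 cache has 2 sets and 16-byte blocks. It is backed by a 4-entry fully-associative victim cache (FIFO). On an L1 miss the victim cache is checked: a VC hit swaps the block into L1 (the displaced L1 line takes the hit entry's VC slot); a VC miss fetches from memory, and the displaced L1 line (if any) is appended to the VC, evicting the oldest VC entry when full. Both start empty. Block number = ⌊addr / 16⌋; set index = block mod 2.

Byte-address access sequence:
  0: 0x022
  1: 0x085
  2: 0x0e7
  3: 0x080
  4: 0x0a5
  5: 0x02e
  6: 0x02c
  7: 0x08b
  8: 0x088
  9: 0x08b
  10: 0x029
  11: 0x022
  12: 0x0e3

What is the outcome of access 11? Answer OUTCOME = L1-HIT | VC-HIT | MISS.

OUTCOME = L1-HIT

0: 0x22 (blk 2, set 0) → MISS  vc=[]
1: 0x85 (blk 8, set 0) → MISS  vc=[2]
2: 0xe7 (blk 14, set 0) → MISS  vc=[2, 8]
3: 0x80 (blk 8, set 0) → VC-HIT  vc=[2, 14]
4: 0xa5 (blk 10, set 0) → MISS  vc=[2, 14, 8]
5: 0x2e (blk 2, set 0) → VC-HIT  vc=[10, 14, 8]
6: 0x2c (blk 2, set 0) → L1-HIT  vc=[10, 14, 8]
7: 0x8b (blk 8, set 0) → VC-HIT  vc=[10, 14, 2]
8: 0x88 (blk 8, set 0) → L1-HIT  vc=[10, 14, 2]
9: 0x8b (blk 8, set 0) → L1-HIT  vc=[10, 14, 2]
10: 0x29 (blk 2, set 0) → VC-HIT  vc=[10, 14, 8]
11: 0x22 (blk 2, set 0) → L1-HIT  vc=[10, 14, 8]
12: 0xe3 (blk 14, set 0) → VC-HIT  vc=[10, 2, 8]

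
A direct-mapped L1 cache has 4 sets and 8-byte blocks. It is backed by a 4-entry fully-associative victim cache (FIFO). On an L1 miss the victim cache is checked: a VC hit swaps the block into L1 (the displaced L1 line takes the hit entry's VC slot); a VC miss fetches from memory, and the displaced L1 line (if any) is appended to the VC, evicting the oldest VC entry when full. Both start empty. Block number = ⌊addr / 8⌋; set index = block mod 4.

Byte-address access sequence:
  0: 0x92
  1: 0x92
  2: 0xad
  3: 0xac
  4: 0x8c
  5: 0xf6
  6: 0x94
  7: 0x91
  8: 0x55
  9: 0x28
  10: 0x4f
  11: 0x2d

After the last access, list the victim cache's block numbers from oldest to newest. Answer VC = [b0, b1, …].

#0 0x92→b18/s2 MISS; vc=[]
#1 0x92→b18/s2 L1-HIT; vc=[]
#2 0xad→b21/s1 MISS; vc=[]
#3 0xac→b21/s1 L1-HIT; vc=[]
#4 0x8c→b17/s1 MISS; vc=[21]
#5 0xf6→b30/s2 MISS; vc=[21,18]
#6 0x94→b18/s2 VC-HIT; vc=[21,30]
#7 0x91→b18/s2 L1-HIT; vc=[21,30]
#8 0x55→b10/s2 MISS; vc=[21,30,18]
#9 0x28→b5/s1 MISS; vc=[21,30,18,17]
#10 0x4f→b9/s1 MISS; vc=[30,18,17,5]
#11 0x2d→b5/s1 VC-HIT; vc=[30,18,17,9]

VC = [30, 18, 17, 9]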